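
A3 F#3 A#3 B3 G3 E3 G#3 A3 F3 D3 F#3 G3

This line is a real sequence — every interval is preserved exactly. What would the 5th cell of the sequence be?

With a 4-note motive the entries are A3, G3, F3, each down a 2nd from the previous.
Carrying on: Eb3 → Db3.
From Db3 the exact shape gives Db3 Bb2 D3 Eb3.

Db3 Bb2 D3 Eb3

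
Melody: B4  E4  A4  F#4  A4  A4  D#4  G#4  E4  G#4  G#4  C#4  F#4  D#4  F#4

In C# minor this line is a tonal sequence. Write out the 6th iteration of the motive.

D#4 G#3 C#4 A3 C#4

Unit = 5 notes; the statements start on B4, A4, G#4, moving down a 2nd each time.
Continuing the starts: F#4 → E4 → D#4.
So cell 6 is D#4 G#3 C#4 A3 C#4.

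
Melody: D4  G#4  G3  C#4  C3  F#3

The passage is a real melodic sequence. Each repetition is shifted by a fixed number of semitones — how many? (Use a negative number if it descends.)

-7

Unit = 2 notes; the statements start on D4, G3, C3, moving down a 5th each time.
D4→G3 is 55 − 62 = -7 semitones.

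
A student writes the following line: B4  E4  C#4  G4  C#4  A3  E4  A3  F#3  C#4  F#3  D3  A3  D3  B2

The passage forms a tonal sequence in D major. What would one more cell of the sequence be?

Taking 3-note groups, the heads are B4, G4, E4, C#4, A3: the pattern moves down a 3rd.
From F#3 the diatonic shape gives F#3 B2 G2.

F#3 B2 G2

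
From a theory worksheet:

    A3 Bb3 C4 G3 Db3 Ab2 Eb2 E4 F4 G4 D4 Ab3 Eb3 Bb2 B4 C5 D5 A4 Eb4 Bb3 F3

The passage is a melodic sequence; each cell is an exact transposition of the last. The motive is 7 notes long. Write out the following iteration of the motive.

Unit = 7 notes; the statements start on A3, E4, B4, moving up a 5th each time.
So cell 4 is F#5 G5 A5 E5 Bb4 F4 C4.

F#5 G5 A5 E5 Bb4 F4 C4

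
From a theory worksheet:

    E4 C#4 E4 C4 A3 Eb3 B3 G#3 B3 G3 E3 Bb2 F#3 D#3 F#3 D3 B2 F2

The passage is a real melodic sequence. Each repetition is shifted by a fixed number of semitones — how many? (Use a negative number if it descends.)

The 6-note cells begin on E4, B3, F#3 — each down a 4th from the last.
Counting half-steps from E4 to B3: -5.

-5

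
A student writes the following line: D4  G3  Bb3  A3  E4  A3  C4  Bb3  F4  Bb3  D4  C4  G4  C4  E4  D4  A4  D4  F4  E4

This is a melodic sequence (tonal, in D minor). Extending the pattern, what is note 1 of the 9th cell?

E5

The unit is 4 notes. Position-1 pitches of the 5 shown cells: D4, E4, F4, G4, A4.
Extending up a 2nd: Bb4 → C5 → D5 → E5.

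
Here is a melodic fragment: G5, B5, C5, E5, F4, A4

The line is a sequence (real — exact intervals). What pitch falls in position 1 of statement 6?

Grouping in 2s, the 1st note of each cell is G5, C5, F4.
Carrying that down a 5th forward: Bb3 → Eb3 → Ab2.

Ab2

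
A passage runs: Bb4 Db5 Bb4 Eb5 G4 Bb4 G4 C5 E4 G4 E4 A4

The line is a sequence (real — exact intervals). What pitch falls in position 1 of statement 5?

Grouping in 4s, the 1st note of each cell is Bb4, G4, E4.
Carrying that down a 3rd forward: C#4 → A#3.

A#3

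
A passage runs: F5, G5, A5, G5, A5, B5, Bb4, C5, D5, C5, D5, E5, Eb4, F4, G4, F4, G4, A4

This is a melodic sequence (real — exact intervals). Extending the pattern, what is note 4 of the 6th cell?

Ab2

Grouping in 6s, the 4th note of each cell is G5, C5, F4.
Extending down a 5th: Bb3 → Eb3 → Ab2.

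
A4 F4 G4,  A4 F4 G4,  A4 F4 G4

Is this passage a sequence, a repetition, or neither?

repetition

Each 3-note cell is identical (A4 F4 G4), restated at the same pitch.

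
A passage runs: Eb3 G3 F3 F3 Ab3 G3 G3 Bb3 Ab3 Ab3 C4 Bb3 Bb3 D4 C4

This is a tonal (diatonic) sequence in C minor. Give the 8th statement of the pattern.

Eb4 G4 F4

With a 3-note motive the entries are Eb3, F3, G3, Ab3, Bb3, each up a 2nd from the previous.
Carrying on: C4 → D4 → Eb4.
So cell 8 is Eb4 G4 F4.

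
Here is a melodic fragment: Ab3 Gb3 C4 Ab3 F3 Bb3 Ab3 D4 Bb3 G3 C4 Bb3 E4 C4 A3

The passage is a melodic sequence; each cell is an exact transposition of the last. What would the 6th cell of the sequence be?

F#4 E4 A#4 F#4 D#4

The 5-note cells begin on Ab3, Bb3, C4 — each up a 2nd from the last.
Continuing the starts: D4 → E4 → F#4.
From F#4 the exact shape gives F#4 E4 A#4 F#4 D#4.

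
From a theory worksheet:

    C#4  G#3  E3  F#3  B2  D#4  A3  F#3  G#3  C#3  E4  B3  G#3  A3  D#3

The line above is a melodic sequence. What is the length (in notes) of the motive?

5

There are 15 notes; a 5-note unit gives 3 cells:
C#4 G#3 E3 F#3 B2 | D#4 A3 F#3 G#3 C#3 | E4 B3 G#3 A3 D#3
Each cell is the previous one up a 2nd — so the unit is 5 notes.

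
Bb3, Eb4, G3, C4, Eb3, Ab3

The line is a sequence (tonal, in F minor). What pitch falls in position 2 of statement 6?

Bb2

With 2-note cells, note 2 of each statement runs Eb4, C4, Ab3.
Extending down a 3rd: F3 → Db3 → Bb2.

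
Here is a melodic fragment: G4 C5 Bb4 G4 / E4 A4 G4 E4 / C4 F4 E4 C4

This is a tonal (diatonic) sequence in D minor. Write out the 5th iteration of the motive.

F3 Bb3 A3 F3

With a 4-note motive the entries are G4, E4, C4, each down a 3rd from the previous.
Continuing the starts: A3 → F3.
From F3 the diatonic shape gives F3 Bb3 A3 F3.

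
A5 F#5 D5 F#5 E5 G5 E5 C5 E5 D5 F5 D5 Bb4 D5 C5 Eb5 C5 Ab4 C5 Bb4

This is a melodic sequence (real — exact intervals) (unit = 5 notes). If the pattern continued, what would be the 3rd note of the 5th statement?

With 5-note cells, note 3 of each statement runs D5, C5, Bb4, Ab4.
Each moves down a 2nd; the next is Gb4.

Gb4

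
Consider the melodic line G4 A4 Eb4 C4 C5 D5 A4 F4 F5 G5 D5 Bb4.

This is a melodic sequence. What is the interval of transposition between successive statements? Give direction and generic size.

With a 4-note motive the entries are G4, C5, F5, each up a 4th from the previous.
G4 to C5 is up a 4th.

up a 4th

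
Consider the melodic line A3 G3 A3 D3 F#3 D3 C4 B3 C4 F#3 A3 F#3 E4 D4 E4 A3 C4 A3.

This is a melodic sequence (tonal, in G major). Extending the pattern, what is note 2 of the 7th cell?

The unit is 6 notes. Position-2 pitches of the 3 shown cells: G3, B3, D4.
Carrying that up a 3rd forward: F#4 → A4 → C5 → E5.

E5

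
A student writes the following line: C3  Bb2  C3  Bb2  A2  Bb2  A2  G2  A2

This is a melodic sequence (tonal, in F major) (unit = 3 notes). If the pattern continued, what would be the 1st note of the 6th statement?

E2

Grouping in 3s, the 1st note of each cell is C3, Bb2, A2.
Each moves down a 2nd. Continuing: G2 → F2 → E2.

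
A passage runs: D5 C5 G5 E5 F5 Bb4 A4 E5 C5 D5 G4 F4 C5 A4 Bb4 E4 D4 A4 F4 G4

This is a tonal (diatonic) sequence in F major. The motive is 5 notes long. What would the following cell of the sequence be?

C4 Bb3 F4 D4 E4

Taking 5-note groups, the heads are D5, Bb4, G4, E4: the pattern moves down a 3rd.
From C4 the diatonic shape gives C4 Bb3 F4 D4 E4.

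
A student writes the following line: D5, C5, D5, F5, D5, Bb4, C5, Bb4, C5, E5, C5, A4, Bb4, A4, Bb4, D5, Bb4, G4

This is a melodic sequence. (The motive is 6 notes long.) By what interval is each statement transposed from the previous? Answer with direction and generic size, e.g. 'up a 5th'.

down a 2nd

With a 6-note motive the entries are D5, C5, Bb4, each down a 2nd from the previous.
From D5 to C5: down a 2nd.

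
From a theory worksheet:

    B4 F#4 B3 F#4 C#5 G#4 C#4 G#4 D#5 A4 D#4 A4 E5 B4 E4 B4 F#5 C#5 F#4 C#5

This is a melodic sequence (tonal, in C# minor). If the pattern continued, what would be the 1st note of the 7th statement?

A5

Grouping in 4s, the 1st note of each cell is B4, C#5, D#5, E5, F#5.
Each moves up a 2nd. Continuing: G#5 → A5.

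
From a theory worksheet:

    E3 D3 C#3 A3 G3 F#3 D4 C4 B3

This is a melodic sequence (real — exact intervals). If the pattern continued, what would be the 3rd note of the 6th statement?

With 3-note cells, note 3 of each statement runs C#3, F#3, B3.
Extending up a 4th: E4 → A4 → D5.

D5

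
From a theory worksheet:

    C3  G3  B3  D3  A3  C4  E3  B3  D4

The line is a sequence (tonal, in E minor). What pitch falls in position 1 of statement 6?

With 3-note cells, note 1 of each statement runs C3, D3, E3.
Extending up a 2nd: F#3 → G3 → A3.

A3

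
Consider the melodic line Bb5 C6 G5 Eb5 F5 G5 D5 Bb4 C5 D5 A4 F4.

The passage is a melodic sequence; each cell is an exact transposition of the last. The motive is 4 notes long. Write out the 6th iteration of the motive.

A3 B3 F#3 D3

Taking 4-note groups, the heads are Bb5, F5, C5: the pattern moves down a 4th.
Extending down a 4th: G4 → D4 → A3.
From A3 the exact shape gives A3 B3 F#3 D3.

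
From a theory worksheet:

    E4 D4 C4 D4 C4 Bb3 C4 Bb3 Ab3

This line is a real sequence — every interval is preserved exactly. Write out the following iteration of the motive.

Unit = 3 notes; the statements start on E4, D4, C4, moving down a 2nd each time.
So cell 4 is Bb3 Ab3 Gb3.

Bb3 Ab3 Gb3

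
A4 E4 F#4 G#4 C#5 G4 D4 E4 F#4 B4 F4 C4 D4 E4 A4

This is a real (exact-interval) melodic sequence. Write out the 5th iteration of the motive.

Db4 Ab3 Bb3 C4 F4

The 5-note cells begin on A4, G4, F4 — each down a 2nd from the last.
Extending down a 2nd: Eb4 → Db4.
So cell 5 is Db4 Ab3 Bb3 C4 F4.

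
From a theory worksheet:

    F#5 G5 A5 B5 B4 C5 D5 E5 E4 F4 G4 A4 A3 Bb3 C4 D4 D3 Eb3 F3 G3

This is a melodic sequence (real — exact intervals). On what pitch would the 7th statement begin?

Taking 4-note groups, the heads are F#5, B4, E4, A3, D3: the pattern moves down a 5th.
Continuing: G2 → C2. Statement 7 starts on C2.

C2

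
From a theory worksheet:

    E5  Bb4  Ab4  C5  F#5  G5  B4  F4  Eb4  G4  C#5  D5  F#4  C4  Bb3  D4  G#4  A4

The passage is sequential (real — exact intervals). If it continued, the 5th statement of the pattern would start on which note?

G#3

Unit = 6 notes; the statements start on E5, B4, F#4, moving down a 4th each time.
Extending the heads down a 4th: C#4 → G#3.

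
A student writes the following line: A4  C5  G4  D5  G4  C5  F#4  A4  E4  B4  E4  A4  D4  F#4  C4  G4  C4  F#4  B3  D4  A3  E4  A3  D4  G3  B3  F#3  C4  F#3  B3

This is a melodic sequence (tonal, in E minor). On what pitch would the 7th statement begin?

C3

The 6-note cells begin on A4, F#4, D4, B3, G3 — each down a 3rd from the last.
Continuing: E3 → C3. Statement 7 starts on C3.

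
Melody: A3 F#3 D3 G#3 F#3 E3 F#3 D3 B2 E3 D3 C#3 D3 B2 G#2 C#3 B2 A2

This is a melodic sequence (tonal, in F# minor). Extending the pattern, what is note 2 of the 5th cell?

The unit is 6 notes. Position-2 pitches of the 3 shown cells: F#3, D3, B2.
Extending down a 3rd: G#2 → E2.

E2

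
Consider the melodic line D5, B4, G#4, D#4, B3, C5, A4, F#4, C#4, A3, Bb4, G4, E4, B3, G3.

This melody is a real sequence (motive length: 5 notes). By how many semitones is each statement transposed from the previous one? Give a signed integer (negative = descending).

-2

Taking 5-note groups, the heads are D5, C5, Bb4: the pattern moves down a 2nd.
D5 to C5 spans -2 semitones.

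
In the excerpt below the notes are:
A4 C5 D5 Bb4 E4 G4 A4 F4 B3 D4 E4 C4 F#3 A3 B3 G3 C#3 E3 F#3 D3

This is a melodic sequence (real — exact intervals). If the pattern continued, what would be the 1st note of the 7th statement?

With 4-note cells, note 1 of each statement runs A4, E4, B3, F#3, C#3.
Each moves down a 4th. Continuing: G#2 → D#2.

D#2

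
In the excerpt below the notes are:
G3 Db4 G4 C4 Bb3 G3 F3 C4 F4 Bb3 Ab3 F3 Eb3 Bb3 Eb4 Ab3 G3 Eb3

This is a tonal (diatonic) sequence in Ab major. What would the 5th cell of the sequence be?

C3 G3 C4 F3 Eb3 C3

Unit = 6 notes; the statements start on G3, F3, Eb3, moving down a 2nd each time.
Carrying on: Db3 → C3.
Statement 5 starts on C3 and keeps the same diatonic contour: C3 G3 C4 F3 Eb3 C3.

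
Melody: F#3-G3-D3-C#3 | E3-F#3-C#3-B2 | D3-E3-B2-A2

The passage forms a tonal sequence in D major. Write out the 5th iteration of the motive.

With a 4-note motive the entries are F#3, E3, D3, each down a 2nd from the previous.
Carrying on: C#3 → B2.
So cell 5 is B2 C#3 G2 F#2.

B2 C#3 G2 F#2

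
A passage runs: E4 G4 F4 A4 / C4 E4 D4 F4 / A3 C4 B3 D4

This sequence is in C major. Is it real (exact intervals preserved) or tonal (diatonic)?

Every note is diatonic to C major.
Cell 1 has +3 semitones from note 1 to 2, but cell 2 has +4 — the interval quality changes while the contour stays the same, which is the hallmark of a tonal sequence.

tonal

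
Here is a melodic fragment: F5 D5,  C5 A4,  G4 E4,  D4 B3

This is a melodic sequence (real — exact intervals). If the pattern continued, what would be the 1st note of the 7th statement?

With 2-note cells, note 1 of each statement runs F5, C5, G4, D4.
Carrying that down a 4th forward: A3 → E3 → B2.

B2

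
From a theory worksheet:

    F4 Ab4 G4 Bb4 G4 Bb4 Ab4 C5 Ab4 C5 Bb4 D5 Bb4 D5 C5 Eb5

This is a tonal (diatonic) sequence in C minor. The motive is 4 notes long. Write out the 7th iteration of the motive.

Eb5 G5 F5 Ab5

With a 4-note motive the entries are F4, G4, Ab4, Bb4, each up a 2nd from the previous.
Carrying on: C5 → D5 → Eb5.
Statement 7 starts on Eb5 and keeps the same diatonic contour: Eb5 G5 F5 Ab5.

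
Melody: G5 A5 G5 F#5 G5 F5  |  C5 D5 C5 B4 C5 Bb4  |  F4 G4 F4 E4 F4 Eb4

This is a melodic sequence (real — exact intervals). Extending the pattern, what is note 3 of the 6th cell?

With 6-note cells, note 3 of each statement runs G5, C5, F4.
Carrying that down a 5th forward: Bb3 → Eb3 → Ab2.

Ab2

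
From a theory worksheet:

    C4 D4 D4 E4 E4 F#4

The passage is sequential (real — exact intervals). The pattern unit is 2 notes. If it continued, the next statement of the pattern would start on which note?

F#4

Taking 2-note groups, the heads are C4, D4, E4: the pattern moves up a 2nd.
One more step up a 2nd gives F#4.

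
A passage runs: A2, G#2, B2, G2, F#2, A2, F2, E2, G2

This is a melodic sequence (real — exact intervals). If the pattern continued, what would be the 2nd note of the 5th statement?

With 3-note cells, note 2 of each statement runs G#2, F#2, E2.
Carrying that down a 2nd forward: D2 → C2.

C2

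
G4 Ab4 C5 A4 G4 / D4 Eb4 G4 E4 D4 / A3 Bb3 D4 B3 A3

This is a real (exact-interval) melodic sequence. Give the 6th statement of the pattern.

F#2 G2 B2 G#2 F#2

The 5-note cells begin on G4, D4, A3 — each down a 4th from the last.
Continuing the starts: E3 → B2 → F#2.
From F#2 the exact shape gives F#2 G2 B2 G#2 F#2.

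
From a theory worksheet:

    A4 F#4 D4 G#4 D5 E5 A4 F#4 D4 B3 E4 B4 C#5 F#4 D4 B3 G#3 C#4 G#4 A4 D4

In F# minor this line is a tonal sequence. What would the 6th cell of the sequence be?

Unit = 7 notes; the statements start on A4, F#4, D4, moving down a 3rd each time.
Carrying on: B3 → G#3 → E3.
From E3 the diatonic shape gives E3 C#3 A2 D3 A3 B3 E3.

E3 C#3 A2 D3 A3 B3 E3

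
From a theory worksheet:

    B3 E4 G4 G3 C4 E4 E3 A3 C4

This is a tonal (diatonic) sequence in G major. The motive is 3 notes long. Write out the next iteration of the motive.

C3 F#3 A3

The 3-note cells begin on B3, G3, E3 — each down a 3rd from the last.
From C3 the diatonic shape gives C3 F#3 A3.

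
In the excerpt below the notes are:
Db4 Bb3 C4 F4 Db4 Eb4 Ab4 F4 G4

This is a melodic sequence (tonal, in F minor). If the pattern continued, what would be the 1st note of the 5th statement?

Eb5

Grouping in 3s, the 1st note of each cell is Db4, F4, Ab4.
Each moves up a 3rd. Continuing: C5 → Eb5.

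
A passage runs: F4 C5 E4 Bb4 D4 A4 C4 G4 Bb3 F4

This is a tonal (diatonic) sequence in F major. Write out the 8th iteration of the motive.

F3 C4

Taking 2-note groups, the heads are F4, E4, D4, C4, Bb3: the pattern moves down a 2nd.
Carrying on: A3 → G3 → F3.
From F3 the diatonic shape gives F3 C4.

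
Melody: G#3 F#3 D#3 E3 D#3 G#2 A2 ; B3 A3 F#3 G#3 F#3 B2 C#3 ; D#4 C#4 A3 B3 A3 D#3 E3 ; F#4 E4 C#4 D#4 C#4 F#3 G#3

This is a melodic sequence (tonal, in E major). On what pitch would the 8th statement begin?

G#5

With a 7-note motive the entries are G#3, B3, D#4, F#4, each up a 3rd from the previous.
Extending the heads up a 3rd: A4 → C#5 → E5 → G#5.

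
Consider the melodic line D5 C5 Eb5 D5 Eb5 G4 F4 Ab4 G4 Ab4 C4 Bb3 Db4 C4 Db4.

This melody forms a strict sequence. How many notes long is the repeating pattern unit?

15 notes total. Splitting into 3 groups of 5:
D5 C5 Eb5 D5 Eb5 | G4 F4 Ab4 G4 Ab4 | C4 Bb3 Db4 C4 Db4
That's a consistent down a 5th shift per cell, and no other grouping gives one.

5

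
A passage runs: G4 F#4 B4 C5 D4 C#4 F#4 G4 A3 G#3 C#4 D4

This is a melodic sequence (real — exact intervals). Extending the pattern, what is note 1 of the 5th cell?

B2

The unit is 4 notes. Position-1 pitches of the 3 shown cells: G4, D4, A3.
Extending down a 4th: E3 → B2.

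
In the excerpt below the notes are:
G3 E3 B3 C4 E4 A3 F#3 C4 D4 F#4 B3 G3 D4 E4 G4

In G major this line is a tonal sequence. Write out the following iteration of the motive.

C4 A3 E4 F#4 A4

With a 5-note motive the entries are G3, A3, B3, each up a 2nd from the previous.
From C4 the diatonic shape gives C4 A3 E4 F#4 A4.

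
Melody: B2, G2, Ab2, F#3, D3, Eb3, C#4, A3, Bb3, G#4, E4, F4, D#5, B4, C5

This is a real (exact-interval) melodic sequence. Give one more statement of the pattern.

The 3-note cells begin on B2, F#3, C#4, G#4, D#5 — each up a 5th from the last.
Statement 6 starts on A#5 and keeps the same exact contour: A#5 F#5 G5.

A#5 F#5 G5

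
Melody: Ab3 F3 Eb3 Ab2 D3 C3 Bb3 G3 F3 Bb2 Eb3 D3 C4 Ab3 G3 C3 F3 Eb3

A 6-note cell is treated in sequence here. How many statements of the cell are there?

3

18 notes in groups of 6 gives 18/6 = 3 statements.
Starts: Ab3, Bb3, C4 — each up a 2nd.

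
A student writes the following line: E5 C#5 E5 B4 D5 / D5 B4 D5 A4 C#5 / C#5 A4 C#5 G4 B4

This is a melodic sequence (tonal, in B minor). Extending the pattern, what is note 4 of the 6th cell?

With 5-note cells, note 4 of each statement runs B4, A4, G4.
Carrying that down a 2nd forward: F#4 → E4 → D4.

D4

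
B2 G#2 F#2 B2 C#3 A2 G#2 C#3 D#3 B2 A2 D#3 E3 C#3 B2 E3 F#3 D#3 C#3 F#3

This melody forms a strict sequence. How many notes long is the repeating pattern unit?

4

20 notes total. Splitting into 5 groups of 4:
B2 G#2 F#2 B2 | C#3 A2 G#2 C#3 | D#3 B2 A2 D#3 | E3 C#3 B2 E3 | F#3 D#3 C#3 F#3
That's a consistent up a 2nd shift per cell, and no other grouping gives one.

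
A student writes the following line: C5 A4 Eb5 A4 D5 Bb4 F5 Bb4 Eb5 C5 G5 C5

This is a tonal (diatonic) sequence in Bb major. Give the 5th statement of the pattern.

With a 4-note motive the entries are C5, D5, Eb5, each up a 2nd from the previous.
Carrying on: F5 → G5.
From G5 the diatonic shape gives G5 Eb5 Bb5 Eb5.

G5 Eb5 Bb5 Eb5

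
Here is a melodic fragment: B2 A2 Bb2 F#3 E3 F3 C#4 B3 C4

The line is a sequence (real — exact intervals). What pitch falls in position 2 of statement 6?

With 3-note cells, note 2 of each statement runs A2, E3, B3.
Each moves up a 5th. Continuing: F#4 → C#5 → G#5.

G#5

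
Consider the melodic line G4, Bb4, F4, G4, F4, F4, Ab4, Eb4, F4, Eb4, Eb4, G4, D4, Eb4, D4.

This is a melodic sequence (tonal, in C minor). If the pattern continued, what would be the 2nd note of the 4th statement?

F4

The unit is 5 notes. Position-2 pitches of the 3 shown cells: Bb4, Ab4, G4.
From G4, down a 2nd gives F4.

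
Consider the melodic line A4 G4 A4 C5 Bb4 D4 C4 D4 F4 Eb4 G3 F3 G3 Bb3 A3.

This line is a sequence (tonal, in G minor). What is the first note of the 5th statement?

The 5-note cells begin on A4, D4, G3 — each down a 5th from the last.
Continuing: C3 → F2. Statement 5 starts on F2.

F2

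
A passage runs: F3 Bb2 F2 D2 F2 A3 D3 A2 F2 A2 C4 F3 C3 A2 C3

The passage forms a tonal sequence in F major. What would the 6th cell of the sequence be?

With a 5-note motive the entries are F3, A3, C4, each up a 3rd from the previous.
Extending up a 3rd: E4 → G4 → Bb4.
So cell 6 is Bb4 E4 Bb3 G3 Bb3.

Bb4 E4 Bb3 G3 Bb3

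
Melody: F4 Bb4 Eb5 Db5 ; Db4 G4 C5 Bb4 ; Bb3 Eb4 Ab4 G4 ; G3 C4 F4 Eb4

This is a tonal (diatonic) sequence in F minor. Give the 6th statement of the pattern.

The 4-note cells begin on F4, Db4, Bb3, G3 — each down a 3rd from the last.
Extending down a 3rd: Eb3 → C3.
Statement 6 starts on C3 and keeps the same diatonic contour: C3 F3 Bb3 Ab3.

C3 F3 Bb3 Ab3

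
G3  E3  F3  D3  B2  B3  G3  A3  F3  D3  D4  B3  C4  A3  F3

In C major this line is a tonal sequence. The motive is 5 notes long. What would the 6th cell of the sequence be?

With a 5-note motive the entries are G3, B3, D4, each up a 3rd from the previous.
Extending up a 3rd: F4 → A4 → C5.
Statement 6 starts on C5 and keeps the same diatonic contour: C5 A4 B4 G4 E4.

C5 A4 B4 G4 E4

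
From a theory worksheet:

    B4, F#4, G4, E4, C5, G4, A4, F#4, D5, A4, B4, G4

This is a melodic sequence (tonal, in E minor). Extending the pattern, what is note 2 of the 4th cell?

Grouping in 4s, the 2nd note of each cell is F#4, G4, A4.
From A4, up a 2nd gives B4.

B4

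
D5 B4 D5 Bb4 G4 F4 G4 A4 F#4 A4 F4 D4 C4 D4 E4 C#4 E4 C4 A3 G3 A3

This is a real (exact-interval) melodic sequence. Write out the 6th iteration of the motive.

C#3 A#2 C#3 A2 F#2 E2 F#2

The 7-note cells begin on D5, A4, E4 — each down a 4th from the last.
Continuing the starts: B3 → F#3 → C#3.
Statement 6 starts on C#3 and keeps the same exact contour: C#3 A#2 C#3 A2 F#2 E2 F#2.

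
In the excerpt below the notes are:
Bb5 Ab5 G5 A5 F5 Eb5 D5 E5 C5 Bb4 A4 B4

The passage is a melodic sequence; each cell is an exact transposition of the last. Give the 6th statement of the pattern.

Unit = 4 notes; the statements start on Bb5, F5, C5, moving down a 4th each time.
Extending down a 4th: G4 → D4 → A3.
From A3 the exact shape gives A3 G3 F#3 G#3.

A3 G3 F#3 G#3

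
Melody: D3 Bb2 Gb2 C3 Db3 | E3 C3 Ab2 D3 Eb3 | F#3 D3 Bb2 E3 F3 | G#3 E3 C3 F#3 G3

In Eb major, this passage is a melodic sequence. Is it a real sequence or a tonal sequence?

Each cell has the same semitone pattern (-4, -4, 6, 1) — intervals are preserved exactly.
And Gb2 lies outside Eb major, so the sequence is real rather than tonal.

real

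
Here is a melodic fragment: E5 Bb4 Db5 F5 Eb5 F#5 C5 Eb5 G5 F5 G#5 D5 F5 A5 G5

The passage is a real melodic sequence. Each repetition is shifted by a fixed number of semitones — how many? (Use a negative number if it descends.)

Unit = 5 notes; the statements start on E5, F#5, G#5, moving up a 2nd each time.
E5→F#5 is 78 − 76 = 2 semitones.

2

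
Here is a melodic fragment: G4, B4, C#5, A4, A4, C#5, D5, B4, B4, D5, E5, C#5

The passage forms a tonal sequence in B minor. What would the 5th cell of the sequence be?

D5 F#5 G5 E5

Taking 4-note groups, the heads are G4, A4, B4: the pattern moves up a 2nd.
Carrying on: C#5 → D5.
From D5 the diatonic shape gives D5 F#5 G5 E5.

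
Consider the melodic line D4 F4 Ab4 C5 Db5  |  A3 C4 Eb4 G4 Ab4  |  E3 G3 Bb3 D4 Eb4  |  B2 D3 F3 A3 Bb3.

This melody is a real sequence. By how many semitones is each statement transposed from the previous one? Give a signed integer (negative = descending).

Taking 5-note groups, the heads are D4, A3, E3, B2: the pattern moves down a 4th.
Counting half-steps from D4 to A3: -5.

-5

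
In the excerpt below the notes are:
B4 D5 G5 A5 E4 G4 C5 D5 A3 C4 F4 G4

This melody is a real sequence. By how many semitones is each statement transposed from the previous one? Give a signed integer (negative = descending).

-7

With a 4-note motive the entries are B4, E4, A3, each down a 5th from the previous.
B4→E4 is 64 − 71 = -7 semitones.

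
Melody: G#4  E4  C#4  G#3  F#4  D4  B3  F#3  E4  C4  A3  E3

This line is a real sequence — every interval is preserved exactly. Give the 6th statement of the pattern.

Taking 4-note groups, the heads are G#4, F#4, E4: the pattern moves down a 2nd.
Carrying on: D4 → C4 → Bb3.
From Bb3 the exact shape gives Bb3 Gb3 Eb3 Bb2.

Bb3 Gb3 Eb3 Bb2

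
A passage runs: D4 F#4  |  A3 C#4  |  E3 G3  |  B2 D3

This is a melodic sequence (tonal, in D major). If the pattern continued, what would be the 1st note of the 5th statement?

F#2

The unit is 2 notes. Position-1 pitches of the 4 shown cells: D4, A3, E3, B2.
From B2, down a 4th gives F#2.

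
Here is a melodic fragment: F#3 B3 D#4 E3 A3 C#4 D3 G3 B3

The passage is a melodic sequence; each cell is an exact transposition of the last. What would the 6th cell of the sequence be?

Ab2 Db3 F3

The 3-note cells begin on F#3, E3, D3 — each down a 2nd from the last.
Extending down a 2nd: C3 → Bb2 → Ab2.
So cell 6 is Ab2 Db3 F3.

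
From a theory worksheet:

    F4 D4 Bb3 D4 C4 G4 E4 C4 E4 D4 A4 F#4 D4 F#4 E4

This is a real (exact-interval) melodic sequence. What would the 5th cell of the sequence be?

With a 5-note motive the entries are F4, G4, A4, each up a 2nd from the previous.
Carrying on: B4 → C#5.
So cell 5 is C#5 A#4 F#4 A#4 G#4.

C#5 A#4 F#4 A#4 G#4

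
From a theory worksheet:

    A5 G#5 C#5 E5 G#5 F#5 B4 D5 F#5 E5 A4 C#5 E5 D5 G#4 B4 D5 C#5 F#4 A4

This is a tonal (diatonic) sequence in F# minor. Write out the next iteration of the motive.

Unit = 4 notes; the statements start on A5, G#5, F#5, E5, D5, moving down a 2nd each time.
From C#5 the diatonic shape gives C#5 B4 E4 G#4.

C#5 B4 E4 G#4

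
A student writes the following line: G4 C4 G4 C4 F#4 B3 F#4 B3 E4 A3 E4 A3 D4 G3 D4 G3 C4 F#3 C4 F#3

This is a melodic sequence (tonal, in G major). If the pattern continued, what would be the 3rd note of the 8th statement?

G3

With 4-note cells, note 3 of each statement runs G4, F#4, E4, D4, C4.
Carrying that down a 2nd forward: B3 → A3 → G3.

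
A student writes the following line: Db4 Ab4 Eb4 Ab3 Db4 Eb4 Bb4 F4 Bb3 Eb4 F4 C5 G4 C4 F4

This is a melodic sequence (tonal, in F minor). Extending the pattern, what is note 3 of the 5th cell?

With 5-note cells, note 3 of each statement runs Eb4, F4, G4.
Each moves up a 2nd. Continuing: Ab4 → Bb4.

Bb4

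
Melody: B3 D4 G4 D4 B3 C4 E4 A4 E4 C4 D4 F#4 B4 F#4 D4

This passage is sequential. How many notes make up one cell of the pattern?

Try groups of 5 (3 cells in 15 notes):
B3 D4 G4 D4 B3 | C4 E4 A4 E4 C4 | D4 F#4 B4 F#4 D4
Every group is a transposition up a 2nd of the one before; no shorter unit works.

5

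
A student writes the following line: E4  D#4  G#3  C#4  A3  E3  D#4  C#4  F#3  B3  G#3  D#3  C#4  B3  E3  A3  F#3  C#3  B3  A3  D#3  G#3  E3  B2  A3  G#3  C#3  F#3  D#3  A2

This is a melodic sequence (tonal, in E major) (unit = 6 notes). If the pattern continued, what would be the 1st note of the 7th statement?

The unit is 6 notes. Position-1 pitches of the 5 shown cells: E4, D#4, C#4, B3, A3.
Each moves down a 2nd. Continuing: G#3 → F#3.

F#3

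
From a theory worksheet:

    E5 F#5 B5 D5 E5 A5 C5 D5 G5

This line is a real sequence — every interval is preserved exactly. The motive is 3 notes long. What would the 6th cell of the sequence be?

Gb4 Ab4 Db5

Taking 3-note groups, the heads are E5, D5, C5: the pattern moves down a 2nd.
Extending down a 2nd: Bb4 → Ab4 → Gb4.
Statement 6 starts on Gb4 and keeps the same exact contour: Gb4 Ab4 Db5.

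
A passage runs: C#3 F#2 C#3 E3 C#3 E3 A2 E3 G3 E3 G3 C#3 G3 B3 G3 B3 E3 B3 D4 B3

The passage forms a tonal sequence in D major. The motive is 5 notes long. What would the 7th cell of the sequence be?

A4 D4 A4 C#5 A4

With a 5-note motive the entries are C#3, E3, G3, B3, each up a 3rd from the previous.
Continuing the starts: D4 → F#4 → A4.
So cell 7 is A4 D4 A4 C#5 A4.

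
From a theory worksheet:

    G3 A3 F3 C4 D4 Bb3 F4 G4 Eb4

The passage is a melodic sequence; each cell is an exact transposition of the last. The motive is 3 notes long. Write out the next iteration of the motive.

Bb4 C5 Ab4

Unit = 3 notes; the statements start on G3, C4, F4, moving up a 4th each time.
From Bb4 the exact shape gives Bb4 C5 Ab4.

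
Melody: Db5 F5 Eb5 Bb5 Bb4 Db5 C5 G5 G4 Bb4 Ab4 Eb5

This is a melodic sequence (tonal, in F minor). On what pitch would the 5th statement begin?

Taking 4-note groups, the heads are Db5, Bb4, G4: the pattern moves down a 3rd.
Continuing: Eb4 → C4. Statement 5 starts on C4.

C4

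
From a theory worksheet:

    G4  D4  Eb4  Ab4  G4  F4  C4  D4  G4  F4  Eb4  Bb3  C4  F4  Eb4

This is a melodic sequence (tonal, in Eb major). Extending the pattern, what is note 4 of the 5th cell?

The unit is 5 notes. Position-4 pitches of the 3 shown cells: Ab4, G4, F4.
Carrying that down a 2nd forward: Eb4 → D4.

D4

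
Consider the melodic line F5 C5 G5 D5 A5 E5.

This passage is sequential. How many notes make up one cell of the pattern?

2

There are 6 notes; a 2-note unit gives 3 cells:
F5 C5 | G5 D5 | A5 E5
Each cell is the previous one up a 2nd — so the unit is 2 notes.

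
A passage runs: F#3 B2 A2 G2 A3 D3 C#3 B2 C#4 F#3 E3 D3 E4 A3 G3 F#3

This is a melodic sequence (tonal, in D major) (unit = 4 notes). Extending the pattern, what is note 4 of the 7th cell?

With 4-note cells, note 4 of each statement runs G2, B2, D3, F#3.
Carrying that up a 3rd forward: A3 → C#4 → E4.

E4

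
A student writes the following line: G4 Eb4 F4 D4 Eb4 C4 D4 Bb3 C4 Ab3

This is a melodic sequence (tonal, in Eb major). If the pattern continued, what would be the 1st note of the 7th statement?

Ab3

The unit is 2 notes. Position-1 pitches of the 5 shown cells: G4, F4, Eb4, D4, C4.
Extending down a 2nd: Bb3 → Ab3.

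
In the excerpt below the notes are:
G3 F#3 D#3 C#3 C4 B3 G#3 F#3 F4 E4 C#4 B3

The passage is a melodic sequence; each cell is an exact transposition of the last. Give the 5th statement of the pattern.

Eb5 D5 B4 A4

Unit = 4 notes; the statements start on G3, C4, F4, moving up a 4th each time.
Extending up a 4th: Bb4 → Eb5.
From Eb5 the exact shape gives Eb5 D5 B4 A4.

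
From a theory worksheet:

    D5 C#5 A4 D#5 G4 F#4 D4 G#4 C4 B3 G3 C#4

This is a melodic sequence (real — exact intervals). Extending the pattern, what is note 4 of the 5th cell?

B2

With 4-note cells, note 4 of each statement runs D#5, G#4, C#4.
Extending down a 5th: F#3 → B2.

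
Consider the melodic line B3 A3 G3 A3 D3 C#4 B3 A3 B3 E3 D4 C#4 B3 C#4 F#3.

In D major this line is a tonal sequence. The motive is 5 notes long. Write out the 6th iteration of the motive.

G4 F#4 E4 F#4 B3

With a 5-note motive the entries are B3, C#4, D4, each up a 2nd from the previous.
Continuing the starts: E4 → F#4 → G4.
Statement 6 starts on G4 and keeps the same diatonic contour: G4 F#4 E4 F#4 B3.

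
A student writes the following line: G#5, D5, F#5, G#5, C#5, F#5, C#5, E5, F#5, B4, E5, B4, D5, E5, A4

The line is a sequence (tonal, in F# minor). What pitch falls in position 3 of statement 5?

With 5-note cells, note 3 of each statement runs F#5, E5, D5.
Each moves down a 2nd. Continuing: C#5 → B4.

B4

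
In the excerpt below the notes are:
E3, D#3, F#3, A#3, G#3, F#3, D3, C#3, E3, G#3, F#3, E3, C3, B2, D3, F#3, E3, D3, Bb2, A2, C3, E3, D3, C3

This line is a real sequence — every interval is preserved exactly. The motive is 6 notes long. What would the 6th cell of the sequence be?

Gb2 F2 Ab2 C3 Bb2 Ab2

With a 6-note motive the entries are E3, D3, C3, Bb2, each down a 2nd from the previous.
Carrying on: Ab2 → Gb2.
From Gb2 the exact shape gives Gb2 F2 Ab2 C3 Bb2 Ab2.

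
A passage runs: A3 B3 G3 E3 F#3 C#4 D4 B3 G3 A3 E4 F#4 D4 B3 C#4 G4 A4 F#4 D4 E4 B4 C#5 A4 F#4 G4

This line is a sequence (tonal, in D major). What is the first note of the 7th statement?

The 5-note cells begin on A3, C#4, E4, G4, B4 — each up a 3rd from the last.
Extending the heads up a 3rd: D5 → F#5.

F#5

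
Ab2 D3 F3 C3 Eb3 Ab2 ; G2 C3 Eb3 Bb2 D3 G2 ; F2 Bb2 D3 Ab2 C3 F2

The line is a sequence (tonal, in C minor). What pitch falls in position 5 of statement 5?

Ab2

Grouping in 6s, the 5th note of each cell is Eb3, D3, C3.
Each moves down a 2nd. Continuing: Bb2 → Ab2.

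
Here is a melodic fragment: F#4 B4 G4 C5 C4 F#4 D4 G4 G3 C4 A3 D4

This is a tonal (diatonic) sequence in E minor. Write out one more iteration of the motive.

Taking 4-note groups, the heads are F#4, C4, G3: the pattern moves down a 4th.
So cell 4 is D3 G3 E3 A3.

D3 G3 E3 A3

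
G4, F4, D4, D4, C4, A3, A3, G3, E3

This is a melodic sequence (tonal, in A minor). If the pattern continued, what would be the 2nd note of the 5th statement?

Grouping in 3s, the 2nd note of each cell is F4, C4, G3.
Carrying that down a 4th forward: D3 → A2.

A2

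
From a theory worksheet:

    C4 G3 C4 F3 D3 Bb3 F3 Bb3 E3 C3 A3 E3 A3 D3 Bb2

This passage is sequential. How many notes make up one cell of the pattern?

5

15 notes total. Splitting into 3 groups of 5:
C4 G3 C4 F3 D3 | Bb3 F3 Bb3 E3 C3 | A3 E3 A3 D3 Bb2
Each cell is the previous one down a 2nd — so the unit is 5 notes.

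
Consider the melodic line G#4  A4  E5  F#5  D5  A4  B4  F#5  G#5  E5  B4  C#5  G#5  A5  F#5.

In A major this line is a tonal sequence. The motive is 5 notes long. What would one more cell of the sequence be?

Unit = 5 notes; the statements start on G#4, A4, B4, moving up a 2nd each time.
So cell 4 is C#5 D5 A5 B5 G#5.

C#5 D5 A5 B5 G#5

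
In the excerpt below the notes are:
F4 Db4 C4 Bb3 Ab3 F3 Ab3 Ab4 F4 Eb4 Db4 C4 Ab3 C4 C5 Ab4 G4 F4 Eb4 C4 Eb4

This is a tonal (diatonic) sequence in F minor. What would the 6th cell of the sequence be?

With a 7-note motive the entries are F4, Ab4, C5, each up a 3rd from the previous.
Continuing the starts: Eb5 → G5 → Bb5.
From Bb5 the diatonic shape gives Bb5 G5 F5 Eb5 Db5 Bb4 Db5.

Bb5 G5 F5 Eb5 Db5 Bb4 Db5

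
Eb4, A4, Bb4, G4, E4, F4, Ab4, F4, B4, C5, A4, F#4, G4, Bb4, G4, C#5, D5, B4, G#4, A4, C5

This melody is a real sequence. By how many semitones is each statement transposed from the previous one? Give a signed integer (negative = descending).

2

Unit = 7 notes; the statements start on Eb4, F4, G4, moving up a 2nd each time.
Eb4→F4 is 65 − 63 = 2 semitones.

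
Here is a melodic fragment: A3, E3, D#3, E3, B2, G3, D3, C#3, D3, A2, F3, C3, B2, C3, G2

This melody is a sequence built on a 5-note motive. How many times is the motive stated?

3

15 notes in groups of 5 gives 15/5 = 3 statements.
Starts: A3, G3, F3 — each down a 2nd.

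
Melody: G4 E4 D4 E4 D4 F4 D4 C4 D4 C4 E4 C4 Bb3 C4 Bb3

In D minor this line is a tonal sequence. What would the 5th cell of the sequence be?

Taking 5-note groups, the heads are G4, F4, E4: the pattern moves down a 2nd.
Carrying on: D4 → C4.
Statement 5 starts on C4 and keeps the same diatonic contour: C4 A3 G3 A3 G3.

C4 A3 G3 A3 G3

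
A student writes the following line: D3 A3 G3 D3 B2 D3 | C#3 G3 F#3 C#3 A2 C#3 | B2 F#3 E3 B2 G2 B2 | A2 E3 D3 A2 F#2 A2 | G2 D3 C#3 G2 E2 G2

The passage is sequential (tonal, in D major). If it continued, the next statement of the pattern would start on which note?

The 6-note cells begin on D3, C#3, B2, A2, G2 — each down a 2nd from the last.
The next head, down a 2nd from G2, is F#2.

F#2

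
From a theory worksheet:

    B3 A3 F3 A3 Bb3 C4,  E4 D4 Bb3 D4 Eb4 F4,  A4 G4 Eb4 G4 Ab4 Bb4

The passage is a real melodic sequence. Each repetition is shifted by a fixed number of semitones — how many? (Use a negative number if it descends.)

5

With a 6-note motive the entries are B3, E4, A4, each up a 4th from the previous.
Counting half-steps from B3 to E4: 5.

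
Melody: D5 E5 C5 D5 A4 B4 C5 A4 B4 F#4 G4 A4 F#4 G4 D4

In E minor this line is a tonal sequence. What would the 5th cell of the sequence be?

Unit = 5 notes; the statements start on D5, B4, G4, moving down a 3rd each time.
Extending down a 3rd: E4 → C4.
Statement 5 starts on C4 and keeps the same diatonic contour: C4 D4 B3 C4 G3.

C4 D4 B3 C4 G3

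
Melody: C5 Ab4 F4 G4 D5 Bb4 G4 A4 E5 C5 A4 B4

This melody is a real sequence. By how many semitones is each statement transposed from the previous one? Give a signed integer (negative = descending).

The 4-note cells begin on C5, D5, E5 — each up a 2nd from the last.
C5 to D5 spans +2 semitones.

2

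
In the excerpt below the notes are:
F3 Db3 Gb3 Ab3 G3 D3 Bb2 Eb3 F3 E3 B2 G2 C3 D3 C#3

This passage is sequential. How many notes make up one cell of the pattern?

5

There are 15 notes; a 5-note unit gives 3 cells:
F3 Db3 Gb3 Ab3 G3 | D3 Bb2 Eb3 F3 E3 | B2 G2 C3 D3 C#3
Every group is a transposition down a 3rd of the one before; no shorter unit works.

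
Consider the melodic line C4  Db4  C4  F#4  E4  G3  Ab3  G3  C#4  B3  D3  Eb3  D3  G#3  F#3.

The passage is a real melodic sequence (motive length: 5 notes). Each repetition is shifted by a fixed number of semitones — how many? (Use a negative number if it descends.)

Taking 5-note groups, the heads are C4, G3, D3: the pattern moves down a 4th.
C4 to G3 spans -5 semitones.

-5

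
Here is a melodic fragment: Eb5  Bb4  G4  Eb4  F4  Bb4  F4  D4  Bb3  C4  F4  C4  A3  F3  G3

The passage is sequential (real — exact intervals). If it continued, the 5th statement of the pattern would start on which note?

The 5-note cells begin on Eb5, Bb4, F4 — each down a 4th from the last.
Extending the heads down a 4th: C4 → G3.

G3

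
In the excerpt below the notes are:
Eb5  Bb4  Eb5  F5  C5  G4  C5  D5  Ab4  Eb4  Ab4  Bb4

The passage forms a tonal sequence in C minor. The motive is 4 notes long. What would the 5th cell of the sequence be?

Unit = 4 notes; the statements start on Eb5, C5, Ab4, moving down a 3rd each time.
Carrying on: F4 → D4.
From D4 the diatonic shape gives D4 Ab3 D4 Eb4.

D4 Ab3 D4 Eb4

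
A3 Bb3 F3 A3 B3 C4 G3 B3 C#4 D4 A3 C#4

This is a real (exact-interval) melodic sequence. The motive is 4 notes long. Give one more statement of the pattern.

The 4-note cells begin on A3, B3, C#4 — each up a 2nd from the last.
Statement 4 starts on D#4 and keeps the same exact contour: D#4 E4 B3 D#4.

D#4 E4 B3 D#4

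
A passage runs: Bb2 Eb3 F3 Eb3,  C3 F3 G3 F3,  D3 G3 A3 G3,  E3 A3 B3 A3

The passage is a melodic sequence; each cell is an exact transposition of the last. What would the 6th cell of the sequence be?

The 4-note cells begin on Bb2, C3, D3, E3 — each up a 2nd from the last.
Carrying on: F#3 → G#3.
So cell 6 is G#3 C#4 D#4 C#4.

G#3 C#4 D#4 C#4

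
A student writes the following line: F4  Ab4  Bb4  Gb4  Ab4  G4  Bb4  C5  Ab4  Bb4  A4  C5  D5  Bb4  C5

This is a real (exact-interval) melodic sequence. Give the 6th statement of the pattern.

With a 5-note motive the entries are F4, G4, A4, each up a 2nd from the previous.
Continuing the starts: B4 → C#5 → D#5.
So cell 6 is D#5 F#5 G#5 E5 F#5.

D#5 F#5 G#5 E5 F#5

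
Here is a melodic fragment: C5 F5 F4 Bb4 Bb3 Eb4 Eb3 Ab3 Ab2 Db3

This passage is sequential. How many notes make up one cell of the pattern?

Try groups of 2 (5 cells in 10 notes):
C5 F5 | F4 Bb4 | Bb3 Eb4 | Eb3 Ab3 | Ab2 Db3
That's a consistent down a 5th shift per cell, and no other grouping gives one.

2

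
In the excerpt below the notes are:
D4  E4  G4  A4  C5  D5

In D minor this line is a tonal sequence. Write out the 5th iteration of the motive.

The 2-note cells begin on D4, G4, C5 — each up a 4th from the last.
Continuing the starts: F5 → Bb5.
Statement 5 starts on Bb5 and keeps the same diatonic contour: Bb5 C6.

Bb5 C6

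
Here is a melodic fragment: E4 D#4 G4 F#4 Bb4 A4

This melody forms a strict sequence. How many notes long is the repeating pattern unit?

Try groups of 2 (3 cells in 6 notes):
E4 D#4 | G4 F#4 | Bb4 A4
Every group is a transposition up a 3rd of the one before; no shorter unit works.

2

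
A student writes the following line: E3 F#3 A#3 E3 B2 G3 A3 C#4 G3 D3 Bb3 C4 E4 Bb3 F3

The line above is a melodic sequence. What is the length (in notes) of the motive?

5

There are 15 notes; a 5-note unit gives 3 cells:
E3 F#3 A#3 E3 B2 | G3 A3 C#4 G3 D3 | Bb3 C4 E4 Bb3 F3
Each cell is the previous one up a 3rd — so the unit is 5 notes.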